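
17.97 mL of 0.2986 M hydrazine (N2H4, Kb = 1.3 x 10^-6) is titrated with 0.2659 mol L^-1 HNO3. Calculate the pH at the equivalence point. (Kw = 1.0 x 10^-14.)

n(N2H4) = 0.2986 x 0.01797 = 0.005366 mol; V(HNO3) at equivalence = 0.005366/0.2659 = 0.02018 L.
At equivalence the base is fully converted to N2H5+; total volume = 0.03815 L, so [N2H5+] = 0.005366/0.03815 = 0.1407 M.
Ka(N2H5+) = Kw/Kb = 1.0e-14 / 1.3 x 10^-6 = 7.69e-9.
[H^+] = sqrt(Ka x [N2H5+]) = sqrt(7.69e-9 x 0.1407) = 3.29e-5 M.
pH = -log(3.29e-5) = 4.48.

4.48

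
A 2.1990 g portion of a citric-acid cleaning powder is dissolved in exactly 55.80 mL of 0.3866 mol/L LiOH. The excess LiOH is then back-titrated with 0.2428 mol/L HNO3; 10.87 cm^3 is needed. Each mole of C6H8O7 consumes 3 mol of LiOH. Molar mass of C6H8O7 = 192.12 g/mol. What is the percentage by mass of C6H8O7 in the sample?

55.1%

Total n(LiOH) added = 0.3866 x 0.05580 = 0.02157 mol.
n(HNO3) used = 0.2428 x 0.01087 = 0.002639 mol, which equals the excess n(LiOH).
So n(LiOH) consumed by the sample = 0.02157 - 0.002639 = 0.01893 mol.
n(C6H8O7) = 0.01893 / 3 = 0.006311 mol.
mass C6H8O7 = 0.006311 x 192.12 = 1.212 g, so %C6H8O7 = 1.212/2.1990 x 100 = 55.1%.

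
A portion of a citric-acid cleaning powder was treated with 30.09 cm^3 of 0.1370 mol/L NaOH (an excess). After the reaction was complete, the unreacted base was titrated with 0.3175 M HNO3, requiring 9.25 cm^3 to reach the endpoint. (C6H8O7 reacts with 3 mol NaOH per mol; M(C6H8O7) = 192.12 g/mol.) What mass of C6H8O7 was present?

0.0759 g

Total n(NaOH) added = 0.1370 x 0.03009 = 0.004122 mol.
n(HNO3) used = 0.3175 x 0.009250 = 0.002937 mol, which equals the excess n(NaOH).
So n(NaOH) consumed by the sample = 0.004122 - 0.002937 = 0.001185 mol.
n(C6H8O7) = 0.001185 / 3 = 0.0003952 mol.
mass = 0.0003952 mol x 192.12 g/mol = 0.0759 g.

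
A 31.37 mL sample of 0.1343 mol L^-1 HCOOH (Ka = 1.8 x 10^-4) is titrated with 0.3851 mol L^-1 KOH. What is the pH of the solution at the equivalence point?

8.37

n(HCOOH) = 0.1343 x 0.03137 = 0.004213 mol; V(KOH) at equivalence = 0.004213/0.3851 = 0.01094 L.
At equivalence all the acid is converted to HCOO-; total volume = 0.03137 + 0.01094 = 0.04231 L, so [HCOO-] = 0.004213/0.04231 = 0.09957 M.
Kb = Kw/Ka = 1.0e-14 / 1.8 x 10^-4 = 5.56e-11.
[OH^-] = sqrt(Kb x [HCOO-]) = sqrt(5.56e-11 x 0.09957) = 2.35e-6 M.
pOH = 5.63, so pH = 14.00 - 5.63 = 8.37.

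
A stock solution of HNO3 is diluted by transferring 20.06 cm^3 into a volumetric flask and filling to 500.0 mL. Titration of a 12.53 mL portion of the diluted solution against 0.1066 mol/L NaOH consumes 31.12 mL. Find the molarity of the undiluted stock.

n(NaOH) = 0.1066 x 0.03112 = 0.003317 mol.
n(HNO3) in the aliquot = 0.003317 mol.
[diluted HNO3] = 0.003317 / 0.01253 = 0.2648 M.
Dilution factor = 500.0/20.06 = 24.93, so [stock] = 0.2648 x 24.93 = 6.60 M.

6.60 M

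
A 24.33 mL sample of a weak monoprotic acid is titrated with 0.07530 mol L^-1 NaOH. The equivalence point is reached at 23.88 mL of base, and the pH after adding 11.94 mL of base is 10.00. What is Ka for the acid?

11.94 mL is half of the equivalence volume, so this is the half-equivalence point where [HA] = [A^-].
At half-equivalence pH = pKa, so pKa = 10.00.
Ka = 10^(-10.00) = 1.0 x 10^-10.

1.0 x 10^-10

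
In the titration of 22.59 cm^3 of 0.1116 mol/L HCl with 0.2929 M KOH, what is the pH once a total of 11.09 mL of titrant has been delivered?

n(acid) = 0.1116 x 0.02259 = 0.002521 mol; n(KOH) added = 0.2929 x 0.01109 = 0.003248 mol.
Base is in excess by 0.003248 - 0.002521 = 0.0007272 mol in a total volume of 0.03368 L.
[OH^-] = 0.0007272/0.03368 = 0.02159 M, so pOH = 1.67 and pH = 14.00 - 1.67 = 12.33.

12.33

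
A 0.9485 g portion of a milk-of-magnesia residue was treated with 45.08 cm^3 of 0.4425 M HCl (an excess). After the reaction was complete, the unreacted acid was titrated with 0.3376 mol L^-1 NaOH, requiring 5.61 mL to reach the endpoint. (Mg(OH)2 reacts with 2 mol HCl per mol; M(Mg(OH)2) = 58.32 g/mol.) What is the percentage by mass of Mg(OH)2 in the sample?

Total n(HCl) added = 0.4425 x 0.04508 = 0.01995 mol.
n(NaOH) used = 0.3376 x 0.005610 = 0.001894 mol, which equals the excess n(HCl).
So n(HCl) consumed by the sample = 0.01995 - 0.001894 = 0.01805 mol.
n(Mg(OH)2) = 0.01805 / 2 = 0.009027 mol.
mass Mg(OH)2 = 0.009027 x 58.32 = 0.5265 g, so %Mg(OH)2 = 0.5265/0.9485 x 100 = 55.5%.

55.5%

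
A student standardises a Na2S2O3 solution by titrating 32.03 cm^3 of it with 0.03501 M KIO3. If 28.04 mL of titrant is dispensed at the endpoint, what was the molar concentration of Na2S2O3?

n(KIO3) = 0.03501 x 0.02804 = 0.0009817 mol.
From the balanced equation, 1 mol KIO3 reacts with 6 mol Na2S2O3, so n(Na2S2O3) = 0.0009817 x 6/1 = 0.005890 mol.
[Na2S2O3] = 0.005890 / 0.03203 L = 0.184 M.

0.184 M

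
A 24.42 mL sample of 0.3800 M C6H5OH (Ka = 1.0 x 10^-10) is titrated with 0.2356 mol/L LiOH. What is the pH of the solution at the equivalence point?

n(C6H5OH) = 0.3800 x 0.02442 = 0.009280 mol; V(LiOH) at equivalence = 0.009280/0.2356 = 0.03939 L.
At equivalence all the acid is converted to C6H5O-; total volume = 0.02442 + 0.03939 = 0.06381 L, so [C6H5O-] = 0.009280/0.06381 = 0.1454 M.
Kb = Kw/Ka = 1.0e-14 / 1.0 x 10^-10 = 0.000100.
[OH^-] = sqrt(Kb x [C6H5O-]) = sqrt(0.000100 x 0.1454) = 0.00381 M.
pOH = 2.42, so pH = 14.00 - 2.42 = 11.58.

11.58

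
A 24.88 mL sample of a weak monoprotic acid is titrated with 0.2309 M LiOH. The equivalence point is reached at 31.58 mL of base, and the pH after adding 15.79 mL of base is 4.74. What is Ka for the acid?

15.79 mL is half of the equivalence volume, so this is the half-equivalence point where [HA] = [A^-].
At half-equivalence pH = pKa, so pKa = 4.74.
Ka = 10^(-4.74) = 1.8 x 10^-5.

1.8 x 10^-5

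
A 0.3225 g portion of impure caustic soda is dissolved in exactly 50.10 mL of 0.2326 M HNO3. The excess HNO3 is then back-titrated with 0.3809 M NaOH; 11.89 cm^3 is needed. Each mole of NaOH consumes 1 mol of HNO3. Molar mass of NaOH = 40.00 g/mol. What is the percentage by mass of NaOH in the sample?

Total n(HNO3) added = 0.2326 x 0.05010 = 0.01165 mol.
n(NaOH) used = 0.3809 x 0.01189 = 0.004529 mol, which equals the excess n(HNO3).
So n(HNO3) consumed by the sample = 0.01165 - 0.004529 = 0.007124 mol.
n(NaOH) = 0.007124 / 1 = 0.007124 mol.
mass NaOH = 0.007124 x 40.00 = 0.2850 g, so %NaOH = 0.2850/0.3225 x 100 = 88.4%.

88.4%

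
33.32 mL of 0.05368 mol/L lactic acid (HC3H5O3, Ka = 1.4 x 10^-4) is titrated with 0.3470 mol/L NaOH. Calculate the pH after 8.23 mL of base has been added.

n(acid) = 0.05368 x 0.03332 = 0.001789 mol; n(NaOH) added = 0.3470 x 0.008230 = 0.002856 mol.
Base is in excess by 0.002856 - 0.001789 = 0.001067 mol in a total volume of 0.04155 L.
[OH^-] = 0.001067/0.04155 = 0.02568 M, so pOH = 1.59 and pH = 14.00 - 1.59 = 12.41.

12.41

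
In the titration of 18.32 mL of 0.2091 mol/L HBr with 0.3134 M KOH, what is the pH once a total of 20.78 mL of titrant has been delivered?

12.84

n(acid) = 0.2091 x 0.01832 = 0.003831 mol; n(KOH) added = 0.3134 x 0.02078 = 0.006512 mol.
Base is in excess by 0.006512 - 0.003831 = 0.002682 mol in a total volume of 0.03910 L.
[OH^-] = 0.002682/0.03910 = 0.06859 M, so pOH = 1.16 and pH = 14.00 - 1.16 = 12.84.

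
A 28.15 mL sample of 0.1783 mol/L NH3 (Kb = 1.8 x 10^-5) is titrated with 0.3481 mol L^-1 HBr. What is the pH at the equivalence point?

n(NH3) = 0.1783 x 0.02815 = 0.005019 mol; V(HBr) at equivalence = 0.005019/0.3481 = 0.01442 L.
At equivalence the base is fully converted to NH4+; total volume = 0.04257 L, so [NH4+] = 0.005019/0.04257 = 0.1179 M.
Ka(NH4+) = Kw/Kb = 1.0e-14 / 1.8 x 10^-5 = 5.56e-10.
[H^+] = sqrt(Ka x [NH4+]) = sqrt(5.56e-10 x 0.1179) = 8.09e-6 M.
pH = -log(8.09e-6) = 5.09.

5.09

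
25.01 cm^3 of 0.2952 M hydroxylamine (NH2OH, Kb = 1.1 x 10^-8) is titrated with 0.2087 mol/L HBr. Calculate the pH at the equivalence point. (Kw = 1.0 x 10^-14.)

3.48

n(NH2OH) = 0.2952 x 0.02501 = 0.007383 mol; V(HBr) at equivalence = 0.007383/0.2087 = 0.03538 L.
At equivalence the base is fully converted to NH3OH+; total volume = 0.06039 L, so [NH3OH+] = 0.007383/0.06039 = 0.1223 M.
Ka(NH3OH+) = Kw/Kb = 1.0e-14 / 1.1 x 10^-8 = 9.09e-7.
[H^+] = sqrt(Ka x [NH3OH+]) = sqrt(9.09e-7 x 0.1223) = 0.000333 M.
pH = -log(0.000333) = 3.48.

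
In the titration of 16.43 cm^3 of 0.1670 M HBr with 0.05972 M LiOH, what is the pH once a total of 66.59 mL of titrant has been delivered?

n(acid) = 0.1670 x 0.01643 = 0.002744 mol; n(LiOH) added = 0.05972 x 0.06659 = 0.003977 mol.
Base is in excess by 0.003977 - 0.002744 = 0.001233 mol in a total volume of 0.08302 L.
[OH^-] = 0.001233/0.08302 = 0.01485 M, so pOH = 1.83 and pH = 14.00 - 1.83 = 12.17.

12.17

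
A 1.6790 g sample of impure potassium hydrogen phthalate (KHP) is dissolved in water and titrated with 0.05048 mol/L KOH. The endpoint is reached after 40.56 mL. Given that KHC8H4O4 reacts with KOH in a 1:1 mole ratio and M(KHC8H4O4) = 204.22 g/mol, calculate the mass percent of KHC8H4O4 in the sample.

n(KOH) = 0.05048 x 0.04056 = 0.002047 mol.
n(KHC8H4O4) = 0.002047 / 1 = 0.002047 mol.
mass of KHC8H4O4 = 0.002047 x 204.22 = 0.4181 g.
% purity = 0.4181 / 1.6790 x 100 = 24.9%.

24.9%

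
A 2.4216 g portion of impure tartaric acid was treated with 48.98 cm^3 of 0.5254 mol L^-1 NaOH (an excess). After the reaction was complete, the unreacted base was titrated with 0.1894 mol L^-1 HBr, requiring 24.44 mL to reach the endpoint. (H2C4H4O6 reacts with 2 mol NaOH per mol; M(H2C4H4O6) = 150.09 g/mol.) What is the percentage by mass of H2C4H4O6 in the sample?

Total n(NaOH) added = 0.5254 x 0.04898 = 0.02573 mol.
n(HBr) used = 0.1894 x 0.02444 = 0.004629 mol, which equals the excess n(NaOH).
So n(NaOH) consumed by the sample = 0.02573 - 0.004629 = 0.02111 mol.
n(H2C4H4O6) = 0.02111 / 2 = 0.01055 mol.
mass H2C4H4O6 = 0.01055 x 150.09 = 1.584 g, so %H2C4H4O6 = 1.584/2.4216 x 100 = 65.4%.

65.4%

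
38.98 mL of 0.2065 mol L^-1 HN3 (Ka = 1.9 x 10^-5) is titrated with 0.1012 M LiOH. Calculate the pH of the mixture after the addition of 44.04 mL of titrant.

4.81

Initial n(HN3) = 0.2065 x 0.03898 = 0.008049 mol.
n(LiOH) added = 0.1012 x 0.04404 = 0.004457 mol, converting that many moles of HN3 to N3-.
Remaining n(HN3) = 0.003593 mol; n(N3-) = 0.004457 mol.
By Henderson-Hasselbalch, pH = pKa + log([A^-]/[HA]) = 4.72 + log(0.004457/0.003593) = 4.72 + (+0.09) = 4.81.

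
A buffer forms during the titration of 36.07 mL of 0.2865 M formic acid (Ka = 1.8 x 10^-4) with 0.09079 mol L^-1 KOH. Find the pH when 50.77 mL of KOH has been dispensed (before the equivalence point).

3.65

Initial n(HCOOH) = 0.2865 x 0.03607 = 0.01033 mol.
n(KOH) added = 0.09079 x 0.05077 = 0.004609 mol, converting that many moles of HCOOH to HCOO-.
Remaining n(HCOOH) = 0.005725 mol; n(HCOO-) = 0.004609 mol.
By Henderson-Hasselbalch, pH = pKa + log([A^-]/[HA]) = 3.74 + log(0.004609/0.005725) = 3.74 + (-0.09) = 3.65.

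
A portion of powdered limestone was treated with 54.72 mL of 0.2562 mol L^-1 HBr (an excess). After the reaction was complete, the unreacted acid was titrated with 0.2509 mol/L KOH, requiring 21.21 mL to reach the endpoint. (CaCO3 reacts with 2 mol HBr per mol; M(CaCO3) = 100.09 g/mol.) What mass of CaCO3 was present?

Total n(HBr) added = 0.2562 x 0.05472 = 0.01402 mol.
n(KOH) used = 0.2509 x 0.02121 = 0.005322 mol, which equals the excess n(HBr).
So n(HBr) consumed by the sample = 0.01402 - 0.005322 = 0.008698 mol.
n(CaCO3) = 0.008698 / 2 = 0.004349 mol.
mass = 0.004349 mol x 100.09 g/mol = 0.435 g.

0.435 g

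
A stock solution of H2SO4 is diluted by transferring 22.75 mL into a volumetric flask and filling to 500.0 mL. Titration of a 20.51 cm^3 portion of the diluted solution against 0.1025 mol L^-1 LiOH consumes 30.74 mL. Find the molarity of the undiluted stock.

1.69 M

n(LiOH) = 0.1025 x 0.03074 = 0.003151 mol.
n(H2SO4) in the aliquot = 0.003151 x 1/2 = 0.001575 mol.
[diluted H2SO4] = 0.001575 / 0.02051 = 0.07681 M.
Dilution factor = 500.0/22.75 = 21.98, so [stock] = 0.07681 x 21.98 = 1.69 M.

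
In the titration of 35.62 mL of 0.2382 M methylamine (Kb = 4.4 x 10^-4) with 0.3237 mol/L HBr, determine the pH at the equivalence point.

5.75

n(CH3NH2) = 0.2382 x 0.03562 = 0.008485 mol; V(HBr) at equivalence = 0.008485/0.3237 = 0.02621 L.
At equivalence the base is fully converted to CH3NH3+; total volume = 0.06183 L, so [CH3NH3+] = 0.008485/0.06183 = 0.1372 M.
Ka(CH3NH3+) = Kw/Kb = 1.0e-14 / 4.4 x 10^-4 = 2.27e-11.
[H^+] = sqrt(Ka x [CH3NH3+]) = sqrt(2.27e-11 x 0.1372) = 1.77e-6 M.
pH = -log(1.77e-6) = 5.75.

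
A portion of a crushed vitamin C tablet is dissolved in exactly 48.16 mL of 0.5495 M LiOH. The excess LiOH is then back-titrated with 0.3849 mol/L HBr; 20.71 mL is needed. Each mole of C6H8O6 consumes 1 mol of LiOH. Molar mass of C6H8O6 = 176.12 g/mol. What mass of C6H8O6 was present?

Total n(LiOH) added = 0.5495 x 0.04816 = 0.02646 mol.
n(HBr) used = 0.3849 x 0.02071 = 0.007971 mol, which equals the excess n(LiOH).
So n(LiOH) consumed by the sample = 0.02646 - 0.007971 = 0.01849 mol.
n(C6H8O6) = 0.01849 / 1 = 0.01849 mol.
mass = 0.01849 mol x 176.12 g/mol = 3.26 g.

3.26 g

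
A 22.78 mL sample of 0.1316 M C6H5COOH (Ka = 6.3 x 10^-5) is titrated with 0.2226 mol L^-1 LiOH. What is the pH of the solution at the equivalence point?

8.56

n(C6H5COOH) = 0.1316 x 0.02278 = 0.002998 mol; V(LiOH) at equivalence = 0.002998/0.2226 = 0.01347 L.
At equivalence all the acid is converted to C6H5COO-; total volume = 0.02278 + 0.01347 = 0.03625 L, so [C6H5COO-] = 0.002998/0.03625 = 0.08271 M.
Kb = Kw/Ka = 1.0e-14 / 6.3 x 10^-5 = 1.59e-10.
[OH^-] = sqrt(Kb x [C6H5COO-]) = sqrt(1.59e-10 x 0.08271) = 3.62e-6 M.
pOH = 5.44, so pH = 14.00 - 5.44 = 8.56.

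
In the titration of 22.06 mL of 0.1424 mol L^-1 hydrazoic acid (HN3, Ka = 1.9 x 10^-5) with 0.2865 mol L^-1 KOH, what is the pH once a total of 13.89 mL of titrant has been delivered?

12.37

n(acid) = 0.1424 x 0.02206 = 0.003141 mol; n(KOH) added = 0.2865 x 0.01389 = 0.003979 mol.
Base is in excess by 0.003979 - 0.003141 = 0.0008381 mol in a total volume of 0.03595 L.
[OH^-] = 0.0008381/0.03595 = 0.02331 M, so pOH = 1.63 and pH = 14.00 - 1.63 = 12.37.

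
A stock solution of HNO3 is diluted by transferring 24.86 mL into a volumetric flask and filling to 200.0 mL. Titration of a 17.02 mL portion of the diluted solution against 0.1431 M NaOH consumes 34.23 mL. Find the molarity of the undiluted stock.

n(NaOH) = 0.1431 x 0.03423 = 0.004898 mol.
n(HNO3) in the aliquot = 0.004898 mol.
[diluted HNO3] = 0.004898 / 0.01702 = 0.2878 M.
Dilution factor = 200.0/24.86 = 8.045, so [stock] = 0.2878 x 8.045 = 2.32 M.

2.32 M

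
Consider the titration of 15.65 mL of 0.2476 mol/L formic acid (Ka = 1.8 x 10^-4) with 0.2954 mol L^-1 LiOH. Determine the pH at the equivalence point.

n(HCOOH) = 0.2476 x 0.01565 = 0.003875 mol; V(LiOH) at equivalence = 0.003875/0.2954 = 0.01312 L.
At equivalence all the acid is converted to HCOO-; total volume = 0.01565 + 0.01312 = 0.02877 L, so [HCOO-] = 0.003875/0.02877 = 0.1347 M.
Kb = Kw/Ka = 1.0e-14 / 1.8 x 10^-4 = 5.56e-11.
[OH^-] = sqrt(Kb x [HCOO-]) = sqrt(5.56e-11 x 0.1347) = 2.74e-6 M.
pOH = 5.56, so pH = 14.00 - 5.56 = 8.44.

8.44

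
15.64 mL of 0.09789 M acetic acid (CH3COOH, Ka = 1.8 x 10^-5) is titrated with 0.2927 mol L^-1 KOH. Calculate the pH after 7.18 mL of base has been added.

12.40

n(acid) = 0.09789 x 0.01564 = 0.001531 mol; n(KOH) added = 0.2927 x 0.007180 = 0.002102 mol.
Base is in excess by 0.002102 - 0.001531 = 0.0005706 mol in a total volume of 0.02282 L.
[OH^-] = 0.0005706/0.02282 = 0.02500 M, so pOH = 1.60 and pH = 14.00 - 1.60 = 12.40.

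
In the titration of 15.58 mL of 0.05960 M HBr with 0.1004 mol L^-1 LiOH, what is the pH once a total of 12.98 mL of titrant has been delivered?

n(acid) = 0.05960 x 0.01558 = 0.0009286 mol; n(LiOH) added = 0.1004 x 0.01298 = 0.001303 mol.
Base is in excess by 0.001303 - 0.0009286 = 0.0003746 mol in a total volume of 0.02856 L.
[OH^-] = 0.0003746/0.02856 = 0.01312 M, so pOH = 1.88 and pH = 14.00 - 1.88 = 12.12.

12.12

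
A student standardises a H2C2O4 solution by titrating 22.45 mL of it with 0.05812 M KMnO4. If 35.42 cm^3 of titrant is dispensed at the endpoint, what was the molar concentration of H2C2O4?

0.229 M

n(KMnO4) = 0.05812 x 0.03542 = 0.002059 mol.
From the balanced equation, 2 mol KMnO4 reacts with 5 mol H2C2O4, so n(H2C2O4) = 0.002059 x 5/2 = 0.005147 mol.
[H2C2O4] = 0.005147 / 0.02245 L = 0.229 M.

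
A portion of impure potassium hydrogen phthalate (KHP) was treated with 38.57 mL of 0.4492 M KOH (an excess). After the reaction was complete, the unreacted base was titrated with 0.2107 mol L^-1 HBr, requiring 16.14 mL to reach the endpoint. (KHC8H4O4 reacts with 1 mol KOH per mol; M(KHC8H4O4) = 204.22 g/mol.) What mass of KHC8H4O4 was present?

Total n(KOH) added = 0.4492 x 0.03857 = 0.01733 mol.
n(HBr) used = 0.2107 x 0.01614 = 0.003401 mol, which equals the excess n(KOH).
So n(KOH) consumed by the sample = 0.01733 - 0.003401 = 0.01392 mol.
n(KHC8H4O4) = 0.01392 / 1 = 0.01392 mol.
mass = 0.01392 mol x 204.22 g/mol = 2.84 g.

2.84 g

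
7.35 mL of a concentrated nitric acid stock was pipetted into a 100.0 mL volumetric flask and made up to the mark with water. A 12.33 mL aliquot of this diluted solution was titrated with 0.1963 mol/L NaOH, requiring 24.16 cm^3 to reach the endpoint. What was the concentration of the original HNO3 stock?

5.23 M

n(NaOH) = 0.1963 x 0.02416 = 0.004743 mol.
n(HNO3) in the aliquot = 0.004743 mol.
[diluted HNO3] = 0.004743 / 0.01233 = 0.3846 M.
Dilution factor = 100.0/7.350 = 13.61, so [stock] = 0.3846 x 13.61 = 5.23 M.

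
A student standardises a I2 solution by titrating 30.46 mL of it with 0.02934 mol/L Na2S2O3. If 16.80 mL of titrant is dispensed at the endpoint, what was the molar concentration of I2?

n(Na2S2O3) = 0.02934 x 0.01680 = 0.0004929 mol.
From the balanced equation, 2 mol Na2S2O3 reacts with 1 mol I2, so n(I2) = 0.0004929 x 1/2 = 0.0002465 mol.
[I2] = 0.0002465 / 0.03046 L = 0.00809 M.

0.00809 M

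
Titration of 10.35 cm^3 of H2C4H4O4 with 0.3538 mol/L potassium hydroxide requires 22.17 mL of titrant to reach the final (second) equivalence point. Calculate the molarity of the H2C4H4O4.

0.379 M

n(KOH) = 0.3538 x 0.02217 = 0.007844 mol.
At the final (second) equivalence point, 2 mol OH^- react per mol H2C4H4O4, so n(H2C4H4O4) = 0.007844 / 2 = 0.003922 mol.
[H2C4H4O4] = 0.003922 / 0.01035 L = 0.379 M.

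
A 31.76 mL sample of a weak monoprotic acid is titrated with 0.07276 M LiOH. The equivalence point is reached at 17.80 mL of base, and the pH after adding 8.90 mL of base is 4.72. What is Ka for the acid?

8.90 mL is half of the equivalence volume, so this is the half-equivalence point where [HA] = [A^-].
At half-equivalence pH = pKa, so pKa = 4.72.
Ka = 10^(-4.72) = 1.9 x 10^-5.

1.9 x 10^-5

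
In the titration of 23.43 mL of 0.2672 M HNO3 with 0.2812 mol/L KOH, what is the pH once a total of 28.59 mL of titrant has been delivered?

12.53

n(acid) = 0.2672 x 0.02343 = 0.006260 mol; n(KOH) added = 0.2812 x 0.02859 = 0.008040 mol.
Base is in excess by 0.008040 - 0.006260 = 0.001779 mol in a total volume of 0.05202 L.
[OH^-] = 0.001779/0.05202 = 0.03420 M, so pOH = 1.47 and pH = 14.00 - 1.47 = 12.53.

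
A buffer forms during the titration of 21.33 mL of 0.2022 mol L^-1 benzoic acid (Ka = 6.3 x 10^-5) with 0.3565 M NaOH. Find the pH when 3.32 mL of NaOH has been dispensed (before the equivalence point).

3.78

Initial n(C6H5COOH) = 0.2022 x 0.02133 = 0.004313 mol.
n(NaOH) added = 0.3565 x 0.003320 = 0.001184 mol, converting that many moles of C6H5COOH to C6H5COO-.
Remaining n(C6H5COOH) = 0.003129 mol; n(C6H5COO-) = 0.001184 mol.
By Henderson-Hasselbalch, pH = pKa + log([A^-]/[HA]) = 4.20 + log(0.001184/0.003129) = 4.20 + (-0.42) = 3.78.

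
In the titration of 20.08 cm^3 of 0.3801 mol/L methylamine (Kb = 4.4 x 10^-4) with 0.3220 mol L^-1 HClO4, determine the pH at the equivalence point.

n(CH3NH2) = 0.3801 x 0.02008 = 0.007632 mol; V(HClO4) at equivalence = 0.007632/0.3220 = 0.02370 L.
At equivalence the base is fully converted to CH3NH3+; total volume = 0.04378 L, so [CH3NH3+] = 0.007632/0.04378 = 0.1743 M.
Ka(CH3NH3+) = Kw/Kb = 1.0e-14 / 4.4 x 10^-4 = 2.27e-11.
[H^+] = sqrt(Ka x [CH3NH3+]) = sqrt(2.27e-11 x 0.1743) = 1.99e-6 M.
pH = -log(1.99e-6) = 5.70.

5.70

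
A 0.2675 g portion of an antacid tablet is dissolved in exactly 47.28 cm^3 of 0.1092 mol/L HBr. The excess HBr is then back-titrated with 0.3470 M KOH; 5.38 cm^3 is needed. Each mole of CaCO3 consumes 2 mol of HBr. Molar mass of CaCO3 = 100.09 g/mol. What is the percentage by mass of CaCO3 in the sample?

Total n(HBr) added = 0.1092 x 0.04728 = 0.005163 mol.
n(KOH) used = 0.3470 x 0.005380 = 0.001867 mol, which equals the excess n(HBr).
So n(HBr) consumed by the sample = 0.005163 - 0.001867 = 0.003296 mol.
n(CaCO3) = 0.003296 / 2 = 0.001648 mol.
mass CaCO3 = 0.001648 x 100.09 = 0.1650 g, so %CaCO3 = 0.1650/0.2675 x 100 = 61.7%.

61.7%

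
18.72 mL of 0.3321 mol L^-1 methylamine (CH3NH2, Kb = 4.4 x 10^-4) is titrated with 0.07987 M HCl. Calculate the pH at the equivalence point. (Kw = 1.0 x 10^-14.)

n(CH3NH2) = 0.3321 x 0.01872 = 0.006217 mol; V(HCl) at equivalence = 0.006217/0.07987 = 0.07784 L.
At equivalence the base is fully converted to CH3NH3+; total volume = 0.09656 L, so [CH3NH3+] = 0.006217/0.09656 = 0.06439 M.
Ka(CH3NH3+) = Kw/Kb = 1.0e-14 / 4.4 x 10^-4 = 2.27e-11.
[H^+] = sqrt(Ka x [CH3NH3+]) = sqrt(2.27e-11 x 0.06439) = 1.21e-6 M.
pH = -log(1.21e-6) = 5.92.

5.92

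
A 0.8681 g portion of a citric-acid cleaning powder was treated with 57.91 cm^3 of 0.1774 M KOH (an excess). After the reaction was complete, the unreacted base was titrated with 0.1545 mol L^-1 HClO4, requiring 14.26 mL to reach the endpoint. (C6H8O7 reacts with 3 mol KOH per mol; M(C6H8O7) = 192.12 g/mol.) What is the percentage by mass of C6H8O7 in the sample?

Total n(KOH) added = 0.1774 x 0.05791 = 0.01027 mol.
n(HClO4) used = 0.1545 x 0.01426 = 0.002203 mol, which equals the excess n(KOH).
So n(KOH) consumed by the sample = 0.01027 - 0.002203 = 0.008070 mol.
n(C6H8O7) = 0.008070 / 3 = 0.002690 mol.
mass C6H8O7 = 0.002690 x 192.12 = 0.5168 g, so %C6H8O7 = 0.5168/0.8681 x 100 = 59.5%.

59.5%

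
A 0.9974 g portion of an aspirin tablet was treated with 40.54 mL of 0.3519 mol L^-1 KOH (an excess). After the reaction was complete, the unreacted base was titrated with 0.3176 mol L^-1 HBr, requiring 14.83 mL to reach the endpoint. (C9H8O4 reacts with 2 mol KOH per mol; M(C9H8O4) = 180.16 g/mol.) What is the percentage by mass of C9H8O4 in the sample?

86.3%

Total n(KOH) added = 0.3519 x 0.04054 = 0.01427 mol.
n(HBr) used = 0.3176 x 0.01483 = 0.004710 mol, which equals the excess n(KOH).
So n(KOH) consumed by the sample = 0.01427 - 0.004710 = 0.009556 mol.
n(C9H8O4) = 0.009556 / 2 = 0.004778 mol.
mass C9H8O4 = 0.004778 x 180.16 = 0.8608 g, so %C9H8O4 = 0.8608/0.9974 x 100 = 86.3%.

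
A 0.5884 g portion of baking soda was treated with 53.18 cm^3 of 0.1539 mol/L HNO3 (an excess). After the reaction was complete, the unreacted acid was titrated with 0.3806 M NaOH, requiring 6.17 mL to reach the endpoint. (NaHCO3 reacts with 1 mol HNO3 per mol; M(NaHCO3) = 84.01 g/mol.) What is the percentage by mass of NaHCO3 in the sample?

83.3%

Total n(HNO3) added = 0.1539 x 0.05318 = 0.008184 mol.
n(NaOH) used = 0.3806 x 0.006170 = 0.002348 mol, which equals the excess n(HNO3).
So n(HNO3) consumed by the sample = 0.008184 - 0.002348 = 0.005836 mol.
n(NaHCO3) = 0.005836 / 1 = 0.005836 mol.
mass NaHCO3 = 0.005836 x 84.01 = 0.4903 g, so %NaHCO3 = 0.4903/0.5884 x 100 = 83.3%.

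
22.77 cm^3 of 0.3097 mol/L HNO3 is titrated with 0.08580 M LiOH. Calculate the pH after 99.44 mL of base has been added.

12.08

n(acid) = 0.3097 x 0.02277 = 0.007052 mol; n(LiOH) added = 0.08580 x 0.09944 = 0.008532 mol.
Base is in excess by 0.008532 - 0.007052 = 0.001480 mol in a total volume of 0.1222 L.
[OH^-] = 0.001480/0.1222 = 0.01211 M, so pOH = 1.92 and pH = 14.00 - 1.92 = 12.08.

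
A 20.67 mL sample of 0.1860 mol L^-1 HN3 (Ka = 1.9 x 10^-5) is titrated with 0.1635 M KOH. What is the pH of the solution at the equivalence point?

8.83

n(HN3) = 0.1860 x 0.02067 = 0.003845 mol; V(KOH) at equivalence = 0.003845/0.1635 = 0.02351 L.
At equivalence all the acid is converted to N3-; total volume = 0.02067 + 0.02351 = 0.04418 L, so [N3-] = 0.003845/0.04418 = 0.08701 M.
Kb = Kw/Ka = 1.0e-14 / 1.9 x 10^-5 = 5.26e-10.
[OH^-] = sqrt(Kb x [N3-]) = sqrt(5.26e-10 x 0.08701) = 6.77e-6 M.
pOH = 5.17, so pH = 14.00 - 5.17 = 8.83.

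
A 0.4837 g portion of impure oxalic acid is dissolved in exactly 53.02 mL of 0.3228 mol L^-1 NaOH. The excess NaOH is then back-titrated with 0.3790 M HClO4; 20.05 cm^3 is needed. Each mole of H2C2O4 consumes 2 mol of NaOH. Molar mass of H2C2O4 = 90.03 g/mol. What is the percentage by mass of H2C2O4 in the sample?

88.6%

Total n(NaOH) added = 0.3228 x 0.05302 = 0.01711 mol.
n(HClO4) used = 0.3790 x 0.02005 = 0.007599 mol, which equals the excess n(NaOH).
So n(NaOH) consumed by the sample = 0.01711 - 0.007599 = 0.009516 mol.
n(H2C2O4) = 0.009516 / 2 = 0.004758 mol.
mass H2C2O4 = 0.004758 x 90.03 = 0.4284 g, so %H2C2O4 = 0.4284/0.4837 x 100 = 88.6%.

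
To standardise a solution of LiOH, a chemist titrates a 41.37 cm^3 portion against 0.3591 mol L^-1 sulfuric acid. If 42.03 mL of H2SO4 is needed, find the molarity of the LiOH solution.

0.730 M

n(H2SO4) delivered = 0.3591 x 0.04203 = 0.01509 mol.
The reaction is 2 LiOH + 1 H2SO4, so n(LiOH) = 0.01509 x 2/1 = 0.03019 mol.
[LiOH] = 0.03019 mol / 0.04137 L = 0.730 M.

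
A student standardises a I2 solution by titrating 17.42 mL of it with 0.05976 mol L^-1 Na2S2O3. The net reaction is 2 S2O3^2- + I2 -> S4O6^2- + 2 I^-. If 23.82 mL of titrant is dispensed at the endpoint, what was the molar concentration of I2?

0.0409 M

n(Na2S2O3) = 0.05976 x 0.02382 = 0.001423 mol.
From the balanced equation, 2 mol Na2S2O3 reacts with 1 mol I2, so n(I2) = 0.001423 x 1/2 = 0.0007117 mol.
[I2] = 0.0007117 / 0.01742 L = 0.0409 M.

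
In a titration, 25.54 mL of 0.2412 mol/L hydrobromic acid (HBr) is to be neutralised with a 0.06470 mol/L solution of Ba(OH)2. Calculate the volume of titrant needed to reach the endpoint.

47.6 mL

n(HBr) = 0.2412 mol/L x 0.02554 L = 0.006160 mol.
The neutralisation is 2 HBr : 1 Ba(OH)2, so n(Ba(OH)2) = 0.006160 x 1/2 = 0.003080 mol.
V(Ba(OH)2) = 0.003080 / 0.06470 = 0.04761 L = 47.6 mL.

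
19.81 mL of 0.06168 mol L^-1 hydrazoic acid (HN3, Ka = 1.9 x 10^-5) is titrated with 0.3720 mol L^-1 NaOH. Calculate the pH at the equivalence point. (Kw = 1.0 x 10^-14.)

8.72

n(HN3) = 0.06168 x 0.01981 = 0.001222 mol; V(NaOH) at equivalence = 0.001222/0.3720 = 0.003285 L.
At equivalence all the acid is converted to N3-; total volume = 0.01981 + 0.003285 = 0.02309 L, so [N3-] = 0.001222/0.02309 = 0.05291 M.
Kb = Kw/Ka = 1.0e-14 / 1.9 x 10^-5 = 5.26e-10.
[OH^-] = sqrt(Kb x [N3-]) = sqrt(5.26e-10 x 0.05291) = 5.28e-6 M.
pOH = 5.28, so pH = 14.00 - 5.28 = 8.72.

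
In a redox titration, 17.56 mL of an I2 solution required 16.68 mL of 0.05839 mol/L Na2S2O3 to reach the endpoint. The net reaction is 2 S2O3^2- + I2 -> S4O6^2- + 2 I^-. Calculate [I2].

0.0277 M

n(Na2S2O3) = 0.05839 x 0.01668 = 0.0009739 mol.
From the balanced equation, 2 mol Na2S2O3 reacts with 1 mol I2, so n(I2) = 0.0009739 x 1/2 = 0.0004870 mol.
[I2] = 0.0004870 / 0.01756 L = 0.0277 M.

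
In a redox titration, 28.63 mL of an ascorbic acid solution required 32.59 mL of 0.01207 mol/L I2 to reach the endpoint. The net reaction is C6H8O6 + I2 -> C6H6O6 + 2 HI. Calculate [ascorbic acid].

0.0137 M

n(I2) = 0.01207 x 0.03259 = 0.0003934 mol.
From the balanced equation, 1 mol I2 reacts with 1 mol ascorbic acid, so n(ascorbic acid) = 0.0003934 x 1/1 = 0.0003934 mol.
[ascorbic acid] = 0.0003934 / 0.02863 L = 0.0137 M.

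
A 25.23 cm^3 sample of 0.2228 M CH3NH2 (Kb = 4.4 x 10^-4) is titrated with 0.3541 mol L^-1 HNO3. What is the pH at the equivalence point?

n(CH3NH2) = 0.2228 x 0.02523 = 0.005621 mol; V(HNO3) at equivalence = 0.005621/0.3541 = 0.01587 L.
At equivalence the base is fully converted to CH3NH3+; total volume = 0.04110 L, so [CH3NH3+] = 0.005621/0.04110 = 0.1368 M.
Ka(CH3NH3+) = Kw/Kb = 1.0e-14 / 4.4 x 10^-4 = 2.27e-11.
[H^+] = sqrt(Ka x [CH3NH3+]) = sqrt(2.27e-11 x 0.1368) = 1.76e-6 M.
pH = -log(1.76e-6) = 5.75.

5.75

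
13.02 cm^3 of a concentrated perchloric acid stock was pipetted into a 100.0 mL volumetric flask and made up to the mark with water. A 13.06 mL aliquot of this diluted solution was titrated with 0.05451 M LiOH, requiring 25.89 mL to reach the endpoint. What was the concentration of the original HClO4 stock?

0.830 M

n(LiOH) = 0.05451 x 0.02589 = 0.001411 mol.
n(HClO4) in the aliquot = 0.001411 mol.
[diluted HClO4] = 0.001411 / 0.01306 = 0.1081 M.
Dilution factor = 100.0/13.02 = 7.680, so [stock] = 0.1081 x 7.680 = 0.830 M.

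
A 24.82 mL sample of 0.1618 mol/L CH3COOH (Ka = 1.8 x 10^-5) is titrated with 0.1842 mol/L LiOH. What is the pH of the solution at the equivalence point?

8.84

n(CH3COOH) = 0.1618 x 0.02482 = 0.004016 mol; V(LiOH) at equivalence = 0.004016/0.1842 = 0.02180 L.
At equivalence all the acid is converted to CH3COO-; total volume = 0.02482 + 0.02180 = 0.04662 L, so [CH3COO-] = 0.004016/0.04662 = 0.08614 M.
Kb = Kw/Ka = 1.0e-14 / 1.8 x 10^-5 = 5.56e-10.
[OH^-] = sqrt(Kb x [CH3COO-]) = sqrt(5.56e-10 x 0.08614) = 6.92e-6 M.
pOH = 5.16, so pH = 14.00 - 5.16 = 8.84.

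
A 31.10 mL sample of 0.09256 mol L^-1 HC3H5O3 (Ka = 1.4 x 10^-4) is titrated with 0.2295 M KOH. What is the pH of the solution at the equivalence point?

8.34

n(HC3H5O3) = 0.09256 x 0.03110 = 0.002879 mol; V(KOH) at equivalence = 0.002879/0.2295 = 0.01254 L.
At equivalence all the acid is converted to C3H5O3-; total volume = 0.03110 + 0.01254 = 0.04364 L, so [C3H5O3-] = 0.002879/0.04364 = 0.06596 M.
Kb = Kw/Ka = 1.0e-14 / 1.4 x 10^-4 = 7.14e-11.
[OH^-] = sqrt(Kb x [C3H5O3-]) = sqrt(7.14e-11 x 0.06596) = 2.17e-6 M.
pOH = 5.66, so pH = 14.00 - 5.66 = 8.34.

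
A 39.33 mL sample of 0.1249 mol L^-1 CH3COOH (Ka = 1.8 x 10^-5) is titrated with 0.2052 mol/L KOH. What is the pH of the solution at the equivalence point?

n(CH3COOH) = 0.1249 x 0.03933 = 0.004912 mol; V(KOH) at equivalence = 0.004912/0.2052 = 0.02394 L.
At equivalence all the acid is converted to CH3COO-; total volume = 0.03933 + 0.02394 = 0.06327 L, so [CH3COO-] = 0.004912/0.06327 = 0.07764 M.
Kb = Kw/Ka = 1.0e-14 / 1.8 x 10^-5 = 5.56e-10.
[OH^-] = sqrt(Kb x [CH3COO-]) = sqrt(5.56e-10 x 0.07764) = 6.57e-6 M.
pOH = 5.18, so pH = 14.00 - 5.18 = 8.82.

8.82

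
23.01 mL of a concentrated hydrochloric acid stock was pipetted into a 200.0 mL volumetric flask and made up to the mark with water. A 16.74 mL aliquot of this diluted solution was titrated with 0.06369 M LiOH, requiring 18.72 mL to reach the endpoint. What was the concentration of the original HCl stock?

n(LiOH) = 0.06369 x 0.01872 = 0.001192 mol.
n(HCl) in the aliquot = 0.001192 mol.
[diluted HCl] = 0.001192 / 0.01674 = 0.07122 M.
Dilution factor = 200.0/23.01 = 8.692, so [stock] = 0.07122 x 8.692 = 0.619 M.

0.619 M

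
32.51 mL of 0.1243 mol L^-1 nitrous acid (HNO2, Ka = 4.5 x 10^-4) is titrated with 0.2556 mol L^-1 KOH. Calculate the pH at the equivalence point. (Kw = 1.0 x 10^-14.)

8.13

n(HNO2) = 0.1243 x 0.03251 = 0.004041 mol; V(KOH) at equivalence = 0.004041/0.2556 = 0.01581 L.
At equivalence all the acid is converted to NO2-; total volume = 0.03251 + 0.01581 = 0.04832 L, so [NO2-] = 0.004041/0.04832 = 0.08363 M.
Kb = Kw/Ka = 1.0e-14 / 4.5 x 10^-4 = 2.22e-11.
[OH^-] = sqrt(Kb x [NO2-]) = sqrt(2.22e-11 x 0.08363) = 1.36e-6 M.
pOH = 5.87, so pH = 14.00 - 5.87 = 8.13.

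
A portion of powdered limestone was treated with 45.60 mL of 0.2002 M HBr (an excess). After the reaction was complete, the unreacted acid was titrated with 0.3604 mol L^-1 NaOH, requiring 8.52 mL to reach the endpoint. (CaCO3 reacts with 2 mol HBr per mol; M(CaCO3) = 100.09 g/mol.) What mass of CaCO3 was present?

Total n(HBr) added = 0.2002 x 0.04560 = 0.009129 mol.
n(NaOH) used = 0.3604 x 0.008520 = 0.003071 mol, which equals the excess n(HBr).
So n(HBr) consumed by the sample = 0.009129 - 0.003071 = 0.006059 mol.
n(CaCO3) = 0.006059 / 2 = 0.003029 mol.
mass = 0.003029 mol x 100.09 g/mol = 0.303 g.

0.303 g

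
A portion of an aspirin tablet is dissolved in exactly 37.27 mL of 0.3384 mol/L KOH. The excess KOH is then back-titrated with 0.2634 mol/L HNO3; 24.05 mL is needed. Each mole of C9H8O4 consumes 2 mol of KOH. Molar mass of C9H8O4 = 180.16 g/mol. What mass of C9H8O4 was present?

Total n(KOH) added = 0.3384 x 0.03727 = 0.01261 mol.
n(HNO3) used = 0.2634 x 0.02405 = 0.006335 mol, which equals the excess n(KOH).
So n(KOH) consumed by the sample = 0.01261 - 0.006335 = 0.006277 mol.
n(C9H8O4) = 0.006277 / 2 = 0.003139 mol.
mass = 0.003139 mol x 180.16 g/mol = 0.565 g.

0.565 g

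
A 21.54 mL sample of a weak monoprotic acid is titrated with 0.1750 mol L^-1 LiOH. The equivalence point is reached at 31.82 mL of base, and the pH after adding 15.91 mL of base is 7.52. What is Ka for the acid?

3.0 x 10^-8

15.91 mL is half of the equivalence volume, so this is the half-equivalence point where [HA] = [A^-].
At half-equivalence pH = pKa, so pKa = 7.52.
Ka = 10^(-7.52) = 3.0 x 10^-8.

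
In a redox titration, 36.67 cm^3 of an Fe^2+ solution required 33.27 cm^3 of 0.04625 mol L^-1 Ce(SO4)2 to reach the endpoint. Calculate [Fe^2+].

0.0420 M

n(Ce(SO4)2) = 0.04625 x 0.03327 = 0.001539 mol.
From the balanced equation, 1 mol Ce(SO4)2 reacts with 1 mol Fe^2+, so n(Fe^2+) = 0.001539 x 1/1 = 0.001539 mol.
[Fe^2+] = 0.001539 / 0.03667 L = 0.0420 M.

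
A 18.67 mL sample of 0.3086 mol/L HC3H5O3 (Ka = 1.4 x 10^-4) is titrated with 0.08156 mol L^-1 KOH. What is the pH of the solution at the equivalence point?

n(HC3H5O3) = 0.3086 x 0.01867 = 0.005762 mol; V(KOH) at equivalence = 0.005762/0.08156 = 0.07064 L.
At equivalence all the acid is converted to C3H5O3-; total volume = 0.01867 + 0.07064 = 0.08931 L, so [C3H5O3-] = 0.005762/0.08931 = 0.06451 M.
Kb = Kw/Ka = 1.0e-14 / 1.4 x 10^-4 = 7.14e-11.
[OH^-] = sqrt(Kb x [C3H5O3-]) = sqrt(7.14e-11 x 0.06451) = 2.15e-6 M.
pOH = 5.67, so pH = 14.00 - 5.67 = 8.33.

8.33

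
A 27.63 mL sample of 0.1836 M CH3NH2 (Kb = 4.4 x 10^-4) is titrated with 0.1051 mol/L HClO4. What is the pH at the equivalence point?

n(CH3NH2) = 0.1836 x 0.02763 = 0.005073 mol; V(HClO4) at equivalence = 0.005073/0.1051 = 0.04827 L.
At equivalence the base is fully converted to CH3NH3+; total volume = 0.07590 L, so [CH3NH3+] = 0.005073/0.07590 = 0.06684 M.
Ka(CH3NH3+) = Kw/Kb = 1.0e-14 / 4.4 x 10^-4 = 2.27e-11.
[H^+] = sqrt(Ka x [CH3NH3+]) = sqrt(2.27e-11 x 0.06684) = 1.23e-6 M.
pH = -log(1.23e-6) = 5.91.

5.91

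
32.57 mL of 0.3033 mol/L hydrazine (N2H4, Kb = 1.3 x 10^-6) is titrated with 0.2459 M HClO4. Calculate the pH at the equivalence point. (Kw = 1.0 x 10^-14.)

n(N2H4) = 0.3033 x 0.03257 = 0.009878 mol; V(HClO4) at equivalence = 0.009878/0.2459 = 0.04017 L.
At equivalence the base is fully converted to N2H5+; total volume = 0.07274 L, so [N2H5+] = 0.009878/0.07274 = 0.1358 M.
Ka(N2H5+) = Kw/Kb = 1.0e-14 / 1.3 x 10^-6 = 7.69e-9.
[H^+] = sqrt(Ka x [N2H5+]) = sqrt(7.69e-9 x 0.1358) = 3.23e-5 M.
pH = -log(3.23e-5) = 4.49.

4.49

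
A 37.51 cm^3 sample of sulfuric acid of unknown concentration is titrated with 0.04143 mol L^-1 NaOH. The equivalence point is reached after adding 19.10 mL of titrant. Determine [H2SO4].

0.0105 M

n(NaOH) delivered = 0.04143 x 0.01910 = 0.0007913 mol.
The reaction is 1 H2SO4 + 2 NaOH, so n(H2SO4) = 0.0007913 x 1/2 = 0.0003957 mol.
[H2SO4] = 0.0003957 mol / 0.03751 L = 0.0105 M.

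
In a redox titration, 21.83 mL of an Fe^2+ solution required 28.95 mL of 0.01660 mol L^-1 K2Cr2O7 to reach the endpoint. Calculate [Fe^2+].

n(K2Cr2O7) = 0.01660 x 0.02895 = 0.0004806 mol.
From the balanced equation, 1 mol K2Cr2O7 reacts with 6 mol Fe^2+, so n(Fe^2+) = 0.0004806 x 6/1 = 0.002883 mol.
[Fe^2+] = 0.002883 / 0.02183 L = 0.132 M.

0.132 M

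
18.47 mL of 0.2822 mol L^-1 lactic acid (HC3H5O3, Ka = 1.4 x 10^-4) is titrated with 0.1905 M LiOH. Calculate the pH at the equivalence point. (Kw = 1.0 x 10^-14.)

n(HC3H5O3) = 0.2822 x 0.01847 = 0.005212 mol; V(LiOH) at equivalence = 0.005212/0.1905 = 0.02736 L.
At equivalence all the acid is converted to C3H5O3-; total volume = 0.01847 + 0.02736 = 0.04583 L, so [C3H5O3-] = 0.005212/0.04583 = 0.1137 M.
Kb = Kw/Ka = 1.0e-14 / 1.4 x 10^-4 = 7.14e-11.
[OH^-] = sqrt(Kb x [C3H5O3-]) = sqrt(7.14e-11 x 0.1137) = 2.85e-6 M.
pOH = 5.55, so pH = 14.00 - 5.55 = 8.45.

8.45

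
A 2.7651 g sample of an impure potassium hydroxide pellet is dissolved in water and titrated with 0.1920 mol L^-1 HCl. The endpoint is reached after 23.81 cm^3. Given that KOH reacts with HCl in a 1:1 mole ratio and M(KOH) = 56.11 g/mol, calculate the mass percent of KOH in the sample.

9.28%

n(HCl) = 0.1920 x 0.02381 = 0.004572 mol.
n(KOH) = 0.004572 / 1 = 0.004572 mol.
mass of KOH = 0.004572 x 56.11 = 0.2565 g.
% purity = 0.2565 / 2.7651 x 100 = 9.28%.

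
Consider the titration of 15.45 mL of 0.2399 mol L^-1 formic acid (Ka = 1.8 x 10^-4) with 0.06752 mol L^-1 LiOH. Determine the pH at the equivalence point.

n(HCOOH) = 0.2399 x 0.01545 = 0.003706 mol; V(LiOH) at equivalence = 0.003706/0.06752 = 0.05489 L.
At equivalence all the acid is converted to HCOO-; total volume = 0.01545 + 0.05489 = 0.07034 L, so [HCOO-] = 0.003706/0.07034 = 0.05269 M.
Kb = Kw/Ka = 1.0e-14 / 1.8 x 10^-4 = 5.56e-11.
[OH^-] = sqrt(Kb x [HCOO-]) = sqrt(5.56e-11 x 0.05269) = 1.71e-6 M.
pOH = 5.77, so pH = 14.00 - 5.77 = 8.23.

8.23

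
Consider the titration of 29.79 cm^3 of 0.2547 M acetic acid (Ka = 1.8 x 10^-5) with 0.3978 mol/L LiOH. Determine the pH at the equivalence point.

n(CH3COOH) = 0.2547 x 0.02979 = 0.007588 mol; V(LiOH) at equivalence = 0.007588/0.3978 = 0.01907 L.
At equivalence all the acid is converted to CH3COO-; total volume = 0.02979 + 0.01907 = 0.04886 L, so [CH3COO-] = 0.007588/0.04886 = 0.1553 M.
Kb = Kw/Ka = 1.0e-14 / 1.8 x 10^-5 = 5.56e-10.
[OH^-] = sqrt(Kb x [CH3COO-]) = sqrt(5.56e-10 x 0.1553) = 9.29e-6 M.
pOH = 5.03, so pH = 14.00 - 5.03 = 8.97.

8.97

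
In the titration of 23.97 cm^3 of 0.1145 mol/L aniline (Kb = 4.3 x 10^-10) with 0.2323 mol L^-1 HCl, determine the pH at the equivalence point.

n(C6H5NH2) = 0.1145 x 0.02397 = 0.002745 mol; V(HCl) at equivalence = 0.002745/0.2323 = 0.01181 L.
At equivalence the base is fully converted to C6H5NH3+; total volume = 0.03578 L, so [C6H5NH3+] = 0.002745/0.03578 = 0.07670 M.
Ka(C6H5NH3+) = Kw/Kb = 1.0e-14 / 4.3 x 10^-10 = 2.33e-5.
[H^+] = sqrt(Ka x [C6H5NH3+]) = sqrt(2.33e-5 x 0.07670) = 0.00134 M.
pH = -log(0.00134) = 2.87.

2.87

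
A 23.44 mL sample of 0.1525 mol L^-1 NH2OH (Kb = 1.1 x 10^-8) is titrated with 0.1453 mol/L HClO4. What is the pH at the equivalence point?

n(NH2OH) = 0.1525 x 0.02344 = 0.003575 mol; V(HClO4) at equivalence = 0.003575/0.1453 = 0.02460 L.
At equivalence the base is fully converted to NH3OH+; total volume = 0.04804 L, so [NH3OH+] = 0.003575/0.04804 = 0.07441 M.
Ka(NH3OH+) = Kw/Kb = 1.0e-14 / 1.1 x 10^-8 = 9.09e-7.
[H^+] = sqrt(Ka x [NH3OH+]) = sqrt(9.09e-7 x 0.07441) = 0.000260 M.
pH = -log(0.000260) = 3.58.

3.58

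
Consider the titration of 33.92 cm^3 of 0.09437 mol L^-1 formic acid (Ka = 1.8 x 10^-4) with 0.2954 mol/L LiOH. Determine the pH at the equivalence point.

8.30

n(HCOOH) = 0.09437 x 0.03392 = 0.003201 mol; V(LiOH) at equivalence = 0.003201/0.2954 = 0.01084 L.
At equivalence all the acid is converted to HCOO-; total volume = 0.03392 + 0.01084 = 0.04476 L, so [HCOO-] = 0.003201/0.04476 = 0.07152 M.
Kb = Kw/Ka = 1.0e-14 / 1.8 x 10^-4 = 5.56e-11.
[OH^-] = sqrt(Kb x [HCOO-]) = sqrt(5.56e-11 x 0.07152) = 1.99e-6 M.
pOH = 5.70, so pH = 14.00 - 5.70 = 8.30.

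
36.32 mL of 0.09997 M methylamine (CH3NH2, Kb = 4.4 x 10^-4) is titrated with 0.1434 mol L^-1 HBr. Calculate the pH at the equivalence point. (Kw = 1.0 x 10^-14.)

n(CH3NH2) = 0.09997 x 0.03632 = 0.003631 mol; V(HBr) at equivalence = 0.003631/0.1434 = 0.02532 L.
At equivalence the base is fully converted to CH3NH3+; total volume = 0.06164 L, so [CH3NH3+] = 0.003631/0.06164 = 0.05890 M.
Ka(CH3NH3+) = Kw/Kb = 1.0e-14 / 4.4 x 10^-4 = 2.27e-11.
[H^+] = sqrt(Ka x [CH3NH3+]) = sqrt(2.27e-11 x 0.05890) = 1.16e-6 M.
pH = -log(1.16e-6) = 5.94.

5.94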